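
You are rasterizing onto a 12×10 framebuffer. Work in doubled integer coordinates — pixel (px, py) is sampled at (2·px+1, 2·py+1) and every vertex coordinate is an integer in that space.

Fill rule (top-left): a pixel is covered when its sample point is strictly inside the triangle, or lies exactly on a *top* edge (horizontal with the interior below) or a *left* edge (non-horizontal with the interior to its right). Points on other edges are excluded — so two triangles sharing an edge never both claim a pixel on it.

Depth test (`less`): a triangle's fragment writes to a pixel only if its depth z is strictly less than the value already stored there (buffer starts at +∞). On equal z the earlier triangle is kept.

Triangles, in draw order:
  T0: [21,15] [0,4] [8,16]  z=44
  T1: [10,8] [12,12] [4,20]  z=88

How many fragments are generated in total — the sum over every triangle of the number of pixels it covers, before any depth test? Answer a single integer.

T0:
  2·area = 164  (B↔C swapped to make it positive)
  edge (21, 15)→(8, 16): d=(-13,1) right/bottom  bias=-1
  edge (8, 16)→(0, 4): d=(-8,-12) top-left  bias=+0
  edge (0, 4)→(21, 15): d=(21,11) right/bottom  bias=-1
    (0,2)@(1, 5): e=[150,4,10] → X
    (1,2)@(3, 5): e=[148,28,-12] → .
    (0,3)@(1, 7): e=[124,-12,52] → .
    (1,3)@(3, 7): e=[122,12,30] → X
    (2,3)@(5, 7): e=[120,36,8] → X
    (3,3)@(7, 7): e=[118,60,-14] → .
    (1,4)@(3, 9): e=[96,-4,72] → .
    (2,4)@(5, 9): e=[94,20,50] → X
    (3,4)@(7, 9): e=[92,44,28] → X
    (4,4)@(9, 9): e=[90,68,6] → X
    (5,4)@(11, 9): e=[88,92,-16] → .
    (2,5)@(5, 11): e=[68,4,92] → X
    (10,7)@(21, 15): e=[0,164,0] → .  [on edge]
  covered (23 px):
    . . . . . . . . . . . .
    . . . . . . . . . . . .
    X . . . . . . . . . . .
    . X X . . . . . . . . .
    . . X X X . . . . . . .
    . . X X X X X . . . . .
    . . . X X X X X X . . .
    . . . . X X X X X X . .
    . . . . . . . . . . . .
    . . . . . . . . . . . .
T1:
  2·area = 48
  edge (10, 8)→(12, 12): d=(2,4) right/bottom  bias=-1
  edge (12, 12)→(4, 20): d=(-8,8) right/bottom  bias=-1
  edge (4, 20)→(10, 8): d=(6,-12) top-left  bias=+0
    (11,0)@(23, 1): e=[-66,0,114] → .  [on edge]
    (10,1)@(21, 3): e=[-54,0,102] → .  [on edge]
    (9,2)@(19, 5): e=[-42,0,90] → .  [on edge]
    (8,3)@(17, 7): e=[-30,0,78] → .  [on edge]
    (7,4)@(15, 9): e=[-18,0,66] → .  [on edge]
    (4,5)@(9, 11): e=[10,32,6] → X
    (5,5)@(11, 11): e=[2,16,30] → X
    (6,5)@(13, 11): e=[-6,0,54] → .  [on edge]
    (4,6)@(9, 13): e=[14,16,18] → X
    (5,6)@(11, 13): e=[6,0,42] → .  [on edge]
    (3,7)@(7, 15): e=[26,16,6] → X
    (4,7)@(9, 15): e=[18,0,30] → .  [on edge]
    (3,8)@(7, 17): e=[30,0,18] → .  [on edge]
    (2,9)@(5, 19): e=[42,0,6] → .  [on edge]
  covered (4 px):
    . . . . . . . . . . . .
    . . . . . . . . . . . .
    . . . . . . . . . . . .
    . . . . . . . . . . . .
    . . . . . . . . . . . .
    . . . . X X . . . . . .
    . . . . X . . . . . . .
    . . . X . . . . . . . .
    . . . . . . . . . . . .
    . . . . . . . . . . . .

Answer: 27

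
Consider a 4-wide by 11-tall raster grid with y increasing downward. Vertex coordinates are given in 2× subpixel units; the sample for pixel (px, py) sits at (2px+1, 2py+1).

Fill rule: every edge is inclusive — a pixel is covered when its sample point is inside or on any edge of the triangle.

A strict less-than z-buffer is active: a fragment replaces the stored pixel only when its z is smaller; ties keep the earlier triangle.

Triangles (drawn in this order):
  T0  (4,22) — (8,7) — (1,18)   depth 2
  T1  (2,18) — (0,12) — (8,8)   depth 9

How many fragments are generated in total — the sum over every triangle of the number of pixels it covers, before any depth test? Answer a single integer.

T0:
  2·area = 61  (B↔C swapped to make it positive)
  edge (4, 22)→(1, 18): d=(-3,-4) inclusive
  edge (1, 18)→(8, 7): d=(7,-11) inclusive
  edge (8, 7)→(4, 22): d=(-4,15) inclusive
    (3,4)@(7, 9): e=[51,3,7] → █
    (3,5)@(7, 11): e=[45,17,-1] → ·
    (2,6)@(5, 13): e=[31,9,21] → █
    (3,6)@(7, 13): e=[39,31,-9] → ·
    (1,7)@(3, 15): e=[17,1,43] → █
    (3,7)@(7, 15): e=[33,45,-17] → ·
    (1,8)@(3, 17): e=[11,15,35] → █
    (3,8)@(7, 17): e=[27,59,-25] → ·
    (1,9)@(3, 19): e=[5,29,27] → █
    (2,9)@(5, 19): e=[13,51,-3] → ·
    (1,10)@(3, 21): e=[-1,43,19] → ·
  covered (7 px):
    · · · ·
    · · · ·
    · · · ·
    · · · ·
    · · · █
    · · · ·
    · · █ ·
    · █ █ ·
    · █ █ ·
    · █ · ·
    · · · ·
T1:
  2·area = 56
  edge (2, 18)→(0, 12): d=(-2,-6) inclusive
  edge (0, 12)→(8, 8): d=(8,-4) inclusive
  edge (8, 8)→(2, 18): d=(-6,10) inclusive
    (3,4)@(7, 9): e=[48,4,4] → █
    (1,5)@(3, 11): e=[20,4,32] → █
    (2,5)@(5, 11): e=[32,12,12] → █
    (3,5)@(7, 11): e=[44,20,-8] → ·
    (0,6)@(1, 13): e=[4,12,40] → █
    (2,6)@(5, 13): e=[28,28,0] → █  [on edge]
    (3,6)@(7, 13): e=[40,36,-20] → ·
    (0,7)@(1, 15): e=[0,28,28] → █  [on edge]
    (2,7)@(5, 15): e=[24,44,-12] → ·
    (0,8)@(1, 17): e=[-4,44,16] → ·
    (1,8)@(3, 17): e=[8,52,-4] → ·
    (1,10)@(3, 21): e=[0,84,-28] → ·  [on edge]
  covered (8 px):
    · · · ·
    · · · ·
    · · · ·
    · · · ·
    · · · █
    · █ █ ·
    █ █ █ ·
    █ █ · ·
    · · · ·
    · · · ·
    · · · ·

Result: 15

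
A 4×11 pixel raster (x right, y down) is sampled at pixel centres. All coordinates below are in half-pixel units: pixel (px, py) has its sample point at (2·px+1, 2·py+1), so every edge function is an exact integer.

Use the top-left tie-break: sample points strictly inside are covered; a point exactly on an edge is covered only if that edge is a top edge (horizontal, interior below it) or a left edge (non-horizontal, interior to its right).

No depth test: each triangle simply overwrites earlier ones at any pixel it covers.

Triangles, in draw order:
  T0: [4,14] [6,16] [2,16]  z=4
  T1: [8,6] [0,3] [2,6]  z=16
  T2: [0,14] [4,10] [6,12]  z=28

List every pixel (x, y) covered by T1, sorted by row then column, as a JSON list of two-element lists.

T0:
  2·area = 8
  edge (4, 14)→(6, 16): d=(2,2) right/bottom  bias=-1
  edge (6, 16)→(2, 16): d=(-4,0) right/bottom  bias=-1
  edge (2, 16)→(4, 14): d=(2,-2) top-left  bias=+0
    (0,5)@(1, 11): e=[0,20,-12] → ·  [on edge]
    (3,5)@(7, 11): e=[-12,20,0] → ·  [on edge]
    (1,6)@(3, 13): e=[0,12,-4] → ·  [on edge]
    (2,6)@(5, 13): e=[-4,12,0] → ·  [on edge]
    (1,7)@(3, 15): e=[4,4,0] → █  [on edge]
    (2,7)@(5, 15): e=[0,4,4] → ·  [on edge]
    (0,8)@(1, 17): e=[12,-4,0] → ·  [on edge]
    (1,8)@(3, 17): e=[8,-4,4] → ·
    (3,8)@(7, 17): e=[0,-4,12] → ·  [on edge]
  covered (1 px):
    · · · ·
    · · · ·
    · · · ·
    · · · ·
    · · · ·
    · · · ·
    · · · ·
    · █ · ·
    · · · ·
    · · · ·
    · · · ·
T1:
  2·area = 18  (B↔C swapped to make it positive)
  edge (8, 6)→(2, 6): d=(-6,0) right/bottom  bias=-1
  edge (2, 6)→(0, 3): d=(-2,-3) top-left  bias=+0
  edge (0, 3)→(8, 6): d=(8,3) right/bottom  bias=-1
    (1,2)@(3, 5): e=[6,5,7] → █
    (2,2)@(5, 5): e=[6,11,1] → █
    (3,2)@(7, 5): e=[6,17,-5] → ·
    (1,3)@(3, 7): e=[-6,1,23] → ·
    (2,3)@(5, 7): e=[-6,7,17] → ·
  covered (2 px):
    · · · ·
    · · · ·
    · █ █ ·
    · · · ·
    · · · ·
    · · · ·
    · · · ·
    · · · ·
    · · · ·
    · · · ·
    · · · ·
T2:
  2·area = 16
  edge (0, 14)→(4, 10): d=(4,-4) top-left  bias=+0
  edge (4, 10)→(6, 12): d=(2,2) right/bottom  bias=-1
  edge (6, 12)→(0, 14): d=(-6,2) right/bottom  bias=-1
    (0,3)@(1, 7): e=[-24,0,40] → ·  [on edge]
    (3,3)@(7, 7): e=[0,-12,28] → ·  [on edge]
    (1,4)@(3, 9): e=[-8,0,24] → ·  [on edge]
    (2,4)@(5, 9): e=[0,-4,20] → ·  [on edge]
    (1,5)@(3, 11): e=[0,4,12] → █  [on edge]
    (2,5)@(5, 11): e=[8,0,8] → ·  [on edge]
    (0,6)@(1, 13): e=[0,12,4] → █  [on edge]
    (1,6)@(3, 13): e=[8,8,0] → ·  [on edge]
    (3,6)@(7, 13): e=[24,0,-8] → ·  [on edge]
    (0,7)@(1, 15): e=[8,16,-8] → ·
  covered (2 px):
    · · · ·
    · · · ·
    · · · ·
    · · · ·
    · · · ·
    · █ · ·
    █ · · ·
    · · · ·
    · · · ·
    · · · ·
    · · · ·

Result: [[1,2],[2,2]]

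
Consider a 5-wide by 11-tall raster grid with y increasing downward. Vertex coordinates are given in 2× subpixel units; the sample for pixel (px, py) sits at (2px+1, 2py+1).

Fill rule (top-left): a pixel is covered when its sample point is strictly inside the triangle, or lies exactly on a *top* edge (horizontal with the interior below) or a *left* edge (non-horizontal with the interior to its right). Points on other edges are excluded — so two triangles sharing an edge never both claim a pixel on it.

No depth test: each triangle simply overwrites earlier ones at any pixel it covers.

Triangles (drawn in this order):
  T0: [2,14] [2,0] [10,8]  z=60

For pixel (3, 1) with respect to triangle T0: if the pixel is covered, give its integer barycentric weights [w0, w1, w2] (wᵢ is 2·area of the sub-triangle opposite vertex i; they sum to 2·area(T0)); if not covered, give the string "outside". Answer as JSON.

T0:
  2·area = 112
  edge (2, 14)→(2, 0): d=(0,-14) top-left  bias=+0
  edge (2, 0)→(10, 8): d=(8,8) right/bottom  bias=-1
  edge (10, 8)→(2, 14): d=(-8,6) right/bottom  bias=-1
    (1,0)@(3, 1): e=[14,0,98] → ·  [on edge]
    (1,1)@(3, 3): e=[14,16,82] → #
    (2,1)@(5, 3): e=[42,0,70] → ·  [on edge]
    (1,2)@(3, 5): e=[14,32,66] → #
    (2,2)@(5, 5): e=[42,16,54] → #
    (3,2)@(7, 5): e=[70,0,42] → ·  [on edge]
    (1,3)@(3, 7): e=[14,48,50] → #
    (3,3)@(7, 7): e=[70,16,26] → #
    (4,3)@(9, 7): e=[98,0,14] → ·  [on edge]
    (1,4)@(3, 9): e=[14,64,34] → #
    (4,4)@(9, 9): e=[98,16,-2] → ·
    (1,5)@(3, 11): e=[14,80,18] → #
  covered (12 px):
    · · · · ·
    · # · · ·
    · # # · ·
    · # # # ·
    · # # # ·
    · # # · ·
    · # · · ·
    · · · · ·
    · · · · ·
    · · · · ·
    · · · · ·

Final: "outside"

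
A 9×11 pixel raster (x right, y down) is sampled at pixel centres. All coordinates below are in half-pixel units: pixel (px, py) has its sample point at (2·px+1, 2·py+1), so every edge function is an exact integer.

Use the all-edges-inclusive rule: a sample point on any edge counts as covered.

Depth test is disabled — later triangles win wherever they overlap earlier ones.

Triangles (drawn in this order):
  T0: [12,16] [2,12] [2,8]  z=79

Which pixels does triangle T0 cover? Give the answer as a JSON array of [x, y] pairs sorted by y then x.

T0:
  2·area = 40
  edge (12, 16)→(2, 12): d=(-10,-4) inclusive
  edge (2, 12)→(2, 8): d=(0,-4) inclusive
  edge (2, 8)→(12, 16): d=(10,8) inclusive
    (1,4)@(3, 9): e=[34,4,2] → #
    (2,4)@(5, 9): e=[42,12,-14] → ·
    (1,5)@(3, 11): e=[14,4,22] → #
    (2,5)@(5, 11): e=[22,12,6] → #
    (3,5)@(7, 11): e=[30,20,-10] → ·
    (1,6)@(3, 13): e=[-6,4,42] → ·
    (2,6)@(5, 13): e=[2,12,26] → #
    (3,6)@(7, 13): e=[10,20,10] → #
    (4,6)@(9, 13): e=[18,28,-6] → ·
    (2,7)@(5, 15): e=[-18,12,46] → ·
    (3,7)@(7, 15): e=[-10,20,30] → ·
  covered (5 px):
    · · · · · · · · ·
    · · · · · · · · ·
    · · · · · · · · ·
    · · · · · · · · ·
    · # · · · · · · ·
    · # # · · · · · ·
    · · # # · · · · ·
    · · · · · · · · ·
    · · · · · · · · ·
    · · · · · · · · ·
    · · · · · · · · ·

Result: [[1,4],[1,5],[2,5],[2,6],[3,6]]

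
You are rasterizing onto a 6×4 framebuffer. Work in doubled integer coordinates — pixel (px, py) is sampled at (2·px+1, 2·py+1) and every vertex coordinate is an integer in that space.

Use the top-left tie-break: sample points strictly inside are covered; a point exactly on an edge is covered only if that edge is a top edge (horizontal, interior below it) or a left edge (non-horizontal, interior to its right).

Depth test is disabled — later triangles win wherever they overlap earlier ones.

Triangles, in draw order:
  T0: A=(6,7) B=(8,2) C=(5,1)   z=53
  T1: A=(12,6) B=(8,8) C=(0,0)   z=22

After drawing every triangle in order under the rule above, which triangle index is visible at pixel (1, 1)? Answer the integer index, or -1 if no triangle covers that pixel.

T0:
  2·area = 17  (B↔C swapped to make it positive)
  edge (6, 7)→(5, 1): d=(-1,-6) top-left  bias=+0
  edge (5, 1)→(8, 2): d=(3,1) right/bottom  bias=-1
  edge (8, 2)→(6, 7): d=(-2,5) right/bottom  bias=-1
    (2,0)@(5, 1): e=[0,0,17] → ·  [on edge]
    (3,1)@(7, 3): e=[10,4,3] → #
    (4,1)@(9, 3): e=[22,2,-7] → ·
    (5,1)@(11, 3): e=[34,0,-17] → ·  [on edge]
    (3,2)@(7, 5): e=[8,10,-1] → ·
  covered (1 px):
    · · · · · ·
    · · · # · ·
    · · · · · ·
    · · · · · ·
T1:
  2·area = 48
  edge (12, 6)→(8, 8): d=(-4,2) right/bottom  bias=-1
  edge (8, 8)→(0, 0): d=(-8,-8) top-left  bias=+0
  edge (0, 0)→(12, 6): d=(12,6) right/bottom  bias=-1
    (0,0)@(1, 1): e=[42,0,6] → #  [on edge]
    (1,0)@(3, 1): e=[38,16,-6] → ·
    (0,1)@(1, 3): e=[34,-16,30] → ·
    (1,1)@(3, 3): e=[30,0,18] → #  [on edge]
    (2,1)@(5, 3): e=[26,16,6] → #
    (3,1)@(7, 3): e=[22,32,-6] → ·
    (1,2)@(3, 5): e=[22,-16,42] → ·
    (2,2)@(5, 5): e=[18,0,30] → #  [on edge]
    (3,2)@(7, 5): e=[14,16,18] → #
    (4,2)@(9, 5): e=[10,32,6] → #
    (5,2)@(11, 5): e=[6,48,-6] → ·
    (2,3)@(5, 7): e=[10,-16,54] → ·
    (3,3)@(7, 7): e=[6,0,42] → #  [on edge]
  covered (8 px):
    # · · · · ·
    · # # · · ·
    · · # # # ·
    · · · # # ·

Z-buffer (winner per pixel, '.' = empty):
  1 . . . . .
  . 1 1 0 . .
  . . 1 1 1 .
  . . . 1 1 .

Answer: 1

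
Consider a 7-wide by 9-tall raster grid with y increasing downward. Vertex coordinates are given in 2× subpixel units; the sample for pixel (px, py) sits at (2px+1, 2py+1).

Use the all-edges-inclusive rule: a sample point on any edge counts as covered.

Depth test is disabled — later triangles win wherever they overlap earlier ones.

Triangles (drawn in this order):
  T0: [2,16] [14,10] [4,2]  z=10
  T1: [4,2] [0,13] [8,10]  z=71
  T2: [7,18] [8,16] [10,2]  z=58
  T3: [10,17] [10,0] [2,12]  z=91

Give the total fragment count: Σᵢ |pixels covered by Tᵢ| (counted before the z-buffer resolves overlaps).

T0:
  2·area = 156  (B↔C swapped to make it positive)
  edge (2, 16)→(4, 2): d=(2,-14) inclusive
  edge (4, 2)→(14, 10): d=(10,8) inclusive
  edge (14, 10)→(2, 16): d=(-12,6) inclusive
    (2,1)@(5, 3): e=[16,2,138] → #
    (3,1)@(7, 3): e=[44,-14,126] → ·
    (2,2)@(5, 5): e=[20,22,114] → #
    (3,2)@(7, 5): e=[48,6,102] → #
    (4,2)@(9, 5): e=[76,-10,90] → ·
    (2,3)@(5, 7): e=[24,42,90] → #
    (4,3)@(9, 7): e=[80,10,66] → #
    (5,3)@(11, 7): e=[108,-6,54] → ·
    (1,4)@(3, 9): e=[0,78,78] → #  [on edge]
    (5,4)@(11, 9): e=[112,14,30] → #
    (6,4)@(13, 9): e=[140,-2,18] → ·
    (1,5)@(3, 11): e=[4,98,54] → #
  covered (20 px):
    · · · · · · ·
    · · # · · · ·
    · · # # · · ·
    · · # # # · ·
    · # # # # # ·
    · # # # # # ·
    · # # # · · ·
    · # · · · · ·
    · · · · · · ·
T1:
  2·area = 76  (B↔C swapped to make it positive)
  edge (4, 2)→(8, 10): d=(4,8) inclusive
  edge (8, 10)→(0, 13): d=(-8,3) inclusive
  edge (0, 13)→(4, 2): d=(4,-11) inclusive
    (1,2)@(3, 5): e=[20,55,1] → #
    (2,2)@(5, 5): e=[4,49,23] → #
    (3,2)@(7, 5): e=[-12,43,45] → ·
    (1,3)@(3, 7): e=[28,39,9] → #
    (3,3)@(7, 7): e=[-4,27,53] → ·
    (1,4)@(3, 9): e=[36,23,17] → #
    (3,4)@(7, 9): e=[4,11,61] → #
    (4,4)@(9, 9): e=[-12,5,83] → ·
    (0,5)@(1, 11): e=[60,13,3] → #
    (3,5)@(7, 11): e=[12,-5,69] → ·
    (0,6)@(1, 13): e=[68,-3,11] → ·
    (1,6)@(3, 13): e=[52,-9,33] → ·
  covered (10 px):
    · · · · · · ·
    · · · · · · ·
    · # # · · · ·
    · # # · · · ·
    · # # # · · ·
    # # # · · · ·
    · · · · · · ·
    · · · · · · ·
    · · · · · · ·
T2:
  2·area = 10  (B↔C swapped to make it positive)
  edge (7, 18)→(10, 2): d=(3,-16) inclusive
  edge (10, 2)→(8, 16): d=(-2,14) inclusive
  edge (8, 16)→(7, 18): d=(-1,2) inclusive
    (4,4)@(9, 9): e=[5,0,5] → #  [on edge]
    (5,4)@(11, 9): e=[37,-28,1] → ·
    (4,5)@(9, 11): e=[11,-4,3] → ·
  covered (1 px):
    · · · · · · ·
    · · · · · · ·
    · · · · · · ·
    · · · · · · ·
    · · · · # · ·
    · · · · · · ·
    · · · · · · ·
    · · · · · · ·
    · · · · · · ·
T3:
  2·area = 136  (B↔C swapped to make it positive)
  edge (10, 17)→(2, 12): d=(-8,-5) inclusive
  edge (2, 12)→(10, 0): d=(8,-12) inclusive
  edge (10, 0)→(10, 17): d=(0,17) inclusive
    (4,1)@(9, 3): e=[107,12,17] → #
    (5,1)@(11, 3): e=[117,36,-17] → ·
    (3,2)@(7, 5): e=[81,4,51] → #
    (5,2)@(11, 5): e=[101,52,-17] → ·
    (3,3)@(7, 7): e=[65,20,51] → #
    (5,3)@(11, 7): e=[85,68,-17] → ·
    (2,4)@(5, 9): e=[39,12,85] → #
    (5,4)@(11, 9): e=[69,84,-17] → ·
    (1,5)@(3, 11): e=[13,4,119] → #
    (5,5)@(11, 11): e=[53,100,-17] → ·
    (1,6)@(3, 13): e=[-3,20,119] → ·
    (2,6)@(5, 13): e=[7,44,85] → #
  covered (17 px):
    · · · · · · ·
    · · · · # · ·
    · · · # # · ·
    · · · # # · ·
    · · # # # · ·
    · # # # # · ·
    · · # # # · ·
    · · · # # · ·
    · · · · · · ·

Answer: 48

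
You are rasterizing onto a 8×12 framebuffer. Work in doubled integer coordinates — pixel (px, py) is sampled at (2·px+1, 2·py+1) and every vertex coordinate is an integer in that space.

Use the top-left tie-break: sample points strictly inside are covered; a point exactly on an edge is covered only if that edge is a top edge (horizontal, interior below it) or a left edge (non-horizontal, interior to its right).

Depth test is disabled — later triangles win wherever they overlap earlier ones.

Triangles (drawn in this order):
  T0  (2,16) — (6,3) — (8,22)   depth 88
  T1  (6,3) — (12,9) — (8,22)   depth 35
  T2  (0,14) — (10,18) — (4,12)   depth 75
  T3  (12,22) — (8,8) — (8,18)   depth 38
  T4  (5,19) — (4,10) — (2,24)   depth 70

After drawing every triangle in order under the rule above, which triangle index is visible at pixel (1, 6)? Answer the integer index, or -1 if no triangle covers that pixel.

T0:
  2·area = 102
  edge (2, 16)→(6, 3): d=(4,-13) top-left  bias=+0
  edge (6, 3)→(8, 22): d=(2,19) right/bottom  bias=-1
  edge (8, 22)→(2, 16): d=(-6,-6) top-left  bias=+0
    (2,3)@(5, 7): e=[3,27,72] → X
    (3,3)@(7, 7): e=[29,-11,84] → .
    (2,4)@(5, 9): e=[11,31,60] → X
    (3,4)@(7, 9): e=[37,-7,72] → .
    (2,5)@(5, 11): e=[19,35,48] → X
    (3,5)@(7, 11): e=[45,-3,60] → .
    (1,6)@(3, 13): e=[1,77,24] → X
    (3,6)@(7, 13): e=[53,1,48] → X
    (4,6)@(9, 13): e=[79,-37,60] → .
    (0,7)@(1, 15): e=[-17,119,0] → .  [on edge]
    (1,7)@(3, 15): e=[9,81,12] → X
    (4,7)@(9, 15): e=[87,-33,48] → .
    (1,8)@(3, 17): e=[17,85,0] → X  [on edge]
    (2,9)@(5, 19): e=[51,51,0] → X  [on edge]
    (3,10)@(7, 21): e=[85,17,0] → X  [on edge]
    (4,11)@(9, 23): e=[119,-17,0] → .  [on edge]
  covered (15 px):
    . . . . . . . .
    . . . . . . . .
    . . . . . . . .
    . . X . . . . .
    . . X . . . . .
    . . X . . . . .
    . X X X . . . .
    . X X X . . . .
    . X X X . . . .
    . . X X . . . .
    . . . X . . . .
    . . . . . . . .
T1:
  2·area = 102
  edge (6, 3)→(12, 9): d=(6,6) right/bottom  bias=-1
  edge (12, 9)→(8, 22): d=(-4,13) right/bottom  bias=-1
  edge (8, 22)→(6, 3): d=(-2,-19) top-left  bias=+0
    (3,2)@(7, 5): e=[6,81,15] → X
    (4,2)@(9, 5): e=[-6,55,53] → .
    (3,3)@(7, 7): e=[18,73,11] → X
    (4,3)@(9, 7): e=[6,47,49] → X
    (5,3)@(11, 7): e=[-6,21,87] → .
    (3,4)@(7, 9): e=[30,65,7] → X
    (5,4)@(11, 9): e=[6,13,83] → X
    (6,4)@(13, 9): e=[-6,-13,121] → .
    (3,5)@(7, 11): e=[42,57,3] → X
    (6,5)@(13, 11): e=[6,-21,117] → .
    (3,6)@(7, 13): e=[54,49,-1] → .
    (4,6)@(9, 13): e=[42,23,37] → X
  covered (12 px):
    . . . . . . . .
    . . . . . . . .
    . . . X . . . .
    . . . X X . . .
    . . . X X X . .
    . . . X X X . .
    . . . . X . . .
    . . . . X . . .
    . . . . X . . .
    . . . . . . . .
    . . . . . . . .
    . . . . . . . .
T2:
  2·area = 36  (B↔C swapped to make it positive)
  edge (0, 14)→(4, 12): d=(4,-2) top-left  bias=+0
  edge (4, 12)→(10, 18): d=(6,6) right/bottom  bias=-1
  edge (10, 18)→(0, 14): d=(-10,-4) top-left  bias=+0
    (0,4)@(1, 9): e=[-18,0,54] → .  [on edge]
    (1,5)@(3, 11): e=[-6,0,42] → .  [on edge]
    (1,6)@(3, 13): e=[2,12,22] → X
    (2,6)@(5, 13): e=[6,0,30] → .  [on edge]
    (1,7)@(3, 15): e=[10,24,2] → X
    (2,7)@(5, 15): e=[14,12,10] → X
    (3,7)@(7, 15): e=[18,0,18] → .  [on edge]
    (1,8)@(3, 17): e=[18,36,-18] → .
    (2,8)@(5, 17): e=[22,24,-10] → .
    (4,8)@(9, 17): e=[30,0,6] → .  [on edge]
    (5,9)@(11, 19): e=[42,0,-6] → .  [on edge]
    (6,10)@(13, 21): e=[54,0,-18] → .  [on edge]
    (7,11)@(15, 23): e=[66,0,-30] → .  [on edge]
  covered (3 px):
    . . . . . . . .
    . . . . . . . .
    . . . . . . . .
    . . . . . . . .
    . . . . . . . .
    . . . . . . . .
    . X . . . . . .
    . X X . . . . .
    . . . . . . . .
    . . . . . . . .
    . . . . . . . .
    . . . . . . . .
T3:
  2·area = 40  (B↔C swapped to make it positive)
  edge (12, 22)→(8, 18): d=(-4,-4) top-left  bias=+0
  edge (8, 18)→(8, 8): d=(0,-10) top-left  bias=+0
  edge (8, 8)→(12, 22): d=(4,14) right/bottom  bias=-1
    (0,5)@(1, 11): e=[0,-70,110] → .  [on edge]
    (1,6)@(3, 13): e=[0,-50,90] → .  [on edge]
    (4,6)@(9, 13): e=[24,10,6] → X
    (5,6)@(11, 13): e=[32,30,-22] → .
    (2,7)@(5, 15): e=[0,-30,70] → .  [on edge]
    (4,7)@(9, 15): e=[16,10,14] → X
    (5,7)@(11, 15): e=[24,30,-14] → .
    (3,8)@(7, 17): e=[0,-10,50] → .  [on edge]
    (4,8)@(9, 17): e=[8,10,22] → X
    (5,8)@(11, 17): e=[16,30,-6] → .
    (4,9)@(9, 19): e=[0,10,30] → X  [on edge]
    (5,9)@(11, 19): e=[8,30,2] → X
    (5,10)@(11, 21): e=[0,30,10] → X  [on edge]
    (6,11)@(13, 23): e=[0,50,-10] → .  [on edge]
  covered (6 px):
    . . . . . . . .
    . . . . . . . .
    . . . . . . . .
    . . . . . . . .
    . . . . . . . .
    . . . . . . . .
    . . . . X . . .
    . . . . X . . .
    . . . . X . . .
    . . . . X X . .
    . . . . . X . .
    . . . . . . . .
T4:
  2·area = 32  (B↔C swapped to make it positive)
  edge (5, 19)→(2, 24): d=(-3,5) right/bottom  bias=-1
  edge (2, 24)→(4, 10): d=(2,-14) top-left  bias=+0
  edge (4, 10)→(5, 19): d=(1,9) right/bottom  bias=-1
    (1,0)@(3, 1): e=[64,-32,0] → .  [on edge]
    (2,1)@(5, 3): e=[48,0,-16] → .  [on edge]
    (5,4)@(11, 9): e=[0,96,-64] → .  [on edge]
    (1,8)@(3, 17): e=[16,0,16] → X  [on edge]
    (2,8)@(5, 17): e=[6,28,-2] → .
    (1,9)@(3, 19): e=[10,4,18] → X
    (2,9)@(5, 19): e=[0,32,0] → .  [on edge]
    (1,10)@(3, 21): e=[4,8,20] → X
    (2,10)@(5, 21): e=[-6,36,2] → .
    (1,11)@(3, 23): e=[-2,12,22] → .
  covered (3 px):
    . . . . . . . .
    . . . . . . . .
    . . . . . . . .
    . . . . . . . .
    . . . . . . . .
    . . . . . . . .
    . . . . . . . .
    . . . . . . . .
    . X . . . . . .
    . X . . . . . .
    . X . . . . . .
    . . . . . . . .

Z-buffer (winner per pixel, '.' = empty):
  . . . . . . . .
  . . . . . . . .
  . . . 1 . . . .
  . . 0 1 1 . . .
  . . 0 1 1 1 . .
  . . 0 1 1 1 . .
  . 2 0 0 3 . . .
  . 2 2 0 3 . . .
  . 4 0 0 3 . . .
  . 4 0 0 3 3 . .
  . 4 . 0 . 3 . .
  . . . . . . . .

Final: 2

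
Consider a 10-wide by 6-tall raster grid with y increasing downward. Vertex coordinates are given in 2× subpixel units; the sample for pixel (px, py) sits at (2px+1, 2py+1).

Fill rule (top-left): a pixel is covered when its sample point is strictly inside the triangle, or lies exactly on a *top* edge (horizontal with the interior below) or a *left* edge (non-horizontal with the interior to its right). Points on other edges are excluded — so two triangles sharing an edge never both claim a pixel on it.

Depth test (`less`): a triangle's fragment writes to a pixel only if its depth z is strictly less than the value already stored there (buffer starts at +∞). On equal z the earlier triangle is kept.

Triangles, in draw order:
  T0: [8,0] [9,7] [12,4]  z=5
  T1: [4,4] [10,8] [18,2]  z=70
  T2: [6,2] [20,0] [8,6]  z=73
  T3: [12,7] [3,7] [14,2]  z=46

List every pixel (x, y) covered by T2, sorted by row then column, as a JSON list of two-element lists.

T0:
  2·area = 24  (B↔C swapped to make it positive)
  edge (8, 0)→(12, 4): d=(4,4) right/bottom  bias=-1
  edge (12, 4)→(9, 7): d=(-3,3) right/bottom  bias=-1
  edge (9, 7)→(8, 0): d=(-1,-7) top-left  bias=+0
    (4,0)@(9, 1): e=[0,18,6] → ·  [on edge]
    (7,0)@(15, 1): e=[-24,0,48] → ·  [on edge]
    (4,1)@(9, 3): e=[8,12,4] → █
    (5,1)@(11, 3): e=[0,6,18] → ·  [on edge]
    (6,1)@(13, 3): e=[-8,0,32] → ·  [on edge]
    (4,2)@(9, 5): e=[16,6,2] → █
    (5,2)@(11, 5): e=[8,0,16] → ·  [on edge]
    (6,2)@(13, 5): e=[0,-6,30] → ·  [on edge]
    (4,3)@(9, 7): e=[24,0,0] → ·  [on edge]
    (7,3)@(15, 7): e=[0,-18,42] → ·  [on edge]
    (3,4)@(7, 9): e=[40,0,-16] → ·  [on edge]
    (8,4)@(17, 9): e=[0,-30,54] → ·  [on edge]
    (2,5)@(5, 11): e=[56,0,-32] → ·  [on edge]
    (9,5)@(19, 11): e=[0,-42,66] → ·  [on edge]
  covered (2 px):
    · · · · · · · · · ·
    · · · · █ · · · · ·
    · · · · █ · · · · ·
    · · · · · · · · · ·
    · · · · · · · · · ·
    · · · · · · · · · ·
T1:
  2·area = 68  (B↔C swapped to make it positive)
  edge (4, 4)→(18, 2): d=(14,-2) top-left  bias=+0
  edge (18, 2)→(10, 8): d=(-8,6) right/bottom  bias=-1
  edge (10, 8)→(4, 4): d=(-6,-4) top-left  bias=+0
    (5,1)@(11, 3): e=[0,34,34] → █  [on edge]
    (6,1)@(13, 3): e=[4,22,42] → █
    (7,1)@(15, 3): e=[8,10,50] → █
    (8,1)@(17, 3): e=[12,-2,58] → ·
    (3,2)@(7, 5): e=[20,42,6] → █
    (4,2)@(9, 5): e=[24,30,14] → █
    (7,2)@(15, 5): e=[36,-6,38] → ·
    (3,3)@(7, 7): e=[48,26,-6] → ·
    (4,3)@(9, 7): e=[52,14,2] → █
    (6,3)@(13, 7): e=[60,-10,18] → ·
    (4,4)@(9, 9): e=[80,-2,-10] → ·
    (5,4)@(11, 9): e=[84,-14,-2] → ·
  covered (9 px):
    · · · · · · · · · ·
    · · · · · █ █ █ · ·
    · · · █ █ █ █ · · ·
    · · · · █ █ · · · ·
    · · · · · · · · · ·
    · · · · · · · · · ·
T2:
  2·area = 60
  edge (6, 2)→(20, 0): d=(14,-2) top-left  bias=+0
  edge (20, 0)→(8, 6): d=(-12,6) right/bottom  bias=-1
  edge (8, 6)→(6, 2): d=(-2,-4) top-left  bias=+0
    (6,0)@(13, 1): e=[0,30,30] → █  [on edge]
    (7,0)@(15, 1): e=[4,18,38] → █
    (8,0)@(17, 1): e=[8,6,46] → █
    (9,0)@(19, 1): e=[12,-6,54] → ·
    (3,1)@(7, 3): e=[16,42,2] → █
    (4,1)@(9, 3): e=[20,30,10] → █
    (5,1)@(11, 3): e=[24,18,18] → █
    (7,1)@(15, 3): e=[32,-6,34] → ·
    (8,1)@(17, 3): e=[36,-18,42] → ·
    (3,2)@(7, 5): e=[44,18,-2] → ·
    (4,2)@(9, 5): e=[48,6,6] → █
    (5,2)@(11, 5): e=[52,-6,14] → ·
  covered (8 px):
    · · · · · · █ █ █ ·
    · · · █ █ █ █ · · ·
    · · · · █ · · · · ·
    · · · · · · · · · ·
    · · · · · · · · · ·
    · · · · · · · · · ·
T3:
  2·area = 45
  edge (12, 7)→(3, 7): d=(-9,0) right/bottom  bias=-1
  edge (3, 7)→(14, 2): d=(11,-5) top-left  bias=+0
  edge (14, 2)→(12, 7): d=(-2,5) right/bottom  bias=-1
    (6,1)@(13, 3): e=[36,6,3] → █
    (7,1)@(15, 3): e=[36,16,-7] → ·
    (4,2)@(9, 5): e=[18,8,19] → █
    (5,2)@(11, 5): e=[18,18,9] → █
    (6,2)@(13, 5): e=[18,28,-1] → ·
    (0,3)@(1, 7): e=[0,-10,55] → ·  [on edge]
    (1,3)@(3, 7): e=[0,0,45] → ·  [on edge]
    (2,3)@(5, 7): e=[0,10,35] → ·  [on edge]
    (3,3)@(7, 7): e=[0,20,25] → ·  [on edge]
    (4,3)@(9, 7): e=[0,30,15] → ·  [on edge]
    (5,3)@(11, 7): e=[0,40,5] → ·  [on edge]
    (6,3)@(13, 7): e=[0,50,-5] → ·  [on edge]
    (7,3)@(15, 7): e=[0,60,-15] → ·  [on edge]
    (8,3)@(17, 7): e=[0,70,-25] → ·  [on edge]
    (9,3)@(19, 7): e=[0,80,-35] → ·  [on edge]
  covered (3 px):
    · · · · · · · · · ·
    · · · · · · █ · · ·
    · · · · █ █ · · · ·
    · · · · · · · · · ·
    · · · · · · · · · ·
    · · · · · · · · · ·

Final: [[6,0],[7,0],[8,0],[3,1],[4,1],[5,1],[6,1],[4,2]]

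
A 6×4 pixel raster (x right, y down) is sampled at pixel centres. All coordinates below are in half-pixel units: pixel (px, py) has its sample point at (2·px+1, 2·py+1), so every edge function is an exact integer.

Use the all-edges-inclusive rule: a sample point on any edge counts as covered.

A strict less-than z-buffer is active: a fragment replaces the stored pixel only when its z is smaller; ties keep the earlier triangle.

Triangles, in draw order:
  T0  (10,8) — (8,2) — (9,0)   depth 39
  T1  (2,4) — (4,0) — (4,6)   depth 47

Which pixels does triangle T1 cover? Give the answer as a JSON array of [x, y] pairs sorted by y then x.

T0:
  2·area = 10
  edge (10, 8)→(8, 2): d=(-2,-6) inclusive
  edge (8, 2)→(9, 0): d=(1,-2) inclusive
  edge (9, 0)→(10, 8): d=(1,8) inclusive
    (4,0)@(9, 1): e=[8,1,1] → █
    (5,0)@(11, 1): e=[20,5,-15] → ·
    (4,1)@(9, 3): e=[4,3,3] → █
    (5,1)@(11, 3): e=[16,7,-13] → ·
    (4,2)@(9, 5): e=[0,5,5] → █  [on edge]
    (5,2)@(11, 5): e=[12,9,-11] → ·
    (4,3)@(9, 7): e=[-4,7,7] → ·
  covered (3 px):
    · · · · █ ·
    · · · · █ ·
    · · · · █ ·
    · · · · · ·
T1:
  2·area = 12
  edge (2, 4)→(4, 0): d=(2,-4) inclusive
  edge (4, 0)→(4, 6): d=(0,6) inclusive
  edge (4, 6)→(2, 4): d=(-2,-2) inclusive
    (0,1)@(1, 3): e=[-6,18,0] → ·  [on edge]
    (1,1)@(3, 3): e=[2,6,4] → █
    (2,1)@(5, 3): e=[10,-6,8] → ·
    (1,2)@(3, 5): e=[6,6,0] → █  [on edge]
    (2,2)@(5, 5): e=[14,-6,4] → ·
    (1,3)@(3, 7): e=[10,6,-4] → ·
    (2,3)@(5, 7): e=[18,-6,0] → ·  [on edge]
  covered (2 px):
    · · · · · ·
    · █ · · · ·
    · █ · · · ·
    · · · · · ·

Final: [[1,1],[1,2]]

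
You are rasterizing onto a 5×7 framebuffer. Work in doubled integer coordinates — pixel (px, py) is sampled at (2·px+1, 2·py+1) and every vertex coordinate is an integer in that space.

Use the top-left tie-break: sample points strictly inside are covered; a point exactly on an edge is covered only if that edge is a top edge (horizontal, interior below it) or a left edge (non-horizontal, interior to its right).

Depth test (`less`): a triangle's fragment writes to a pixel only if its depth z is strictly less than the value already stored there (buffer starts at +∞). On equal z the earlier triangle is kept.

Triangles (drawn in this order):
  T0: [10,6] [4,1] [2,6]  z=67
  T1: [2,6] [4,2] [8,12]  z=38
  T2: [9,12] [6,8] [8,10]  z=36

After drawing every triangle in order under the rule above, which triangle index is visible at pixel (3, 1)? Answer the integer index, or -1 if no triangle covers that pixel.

T0:
  2·area = 40  (B↔C swapped to make it positive)
  edge (10, 6)→(2, 6): d=(-8,0) right/bottom  bias=-1
  edge (2, 6)→(4, 1): d=(2,-5) top-left  bias=+0
  edge (4, 1)→(10, 6): d=(6,5) right/bottom  bias=-1
    (2,1)@(5, 3): e=[24,9,7] → #
    (3,1)@(7, 3): e=[24,19,-3] → ·
    (1,2)@(3, 5): e=[8,3,29] → #
    (3,2)@(7, 5): e=[8,23,9] → #
    (4,2)@(9, 5): e=[8,33,-1] → ·
    (1,3)@(3, 7): e=[-8,7,41] → ·
    (2,3)@(5, 7): e=[-8,17,31] → ·
    (3,3)@(7, 7): e=[-8,27,21] → ·
  covered (4 px):
    · · · · ·
    · · # · ·
    · # # # ·
    · · · · ·
    · · · · ·
    · · · · ·
    · · · · ·
T1:
  2·area = 36
  edge (2, 6)→(4, 2): d=(2,-4) top-left  bias=+0
  edge (4, 2)→(8, 12): d=(4,10) right/bottom  bias=-1
  edge (8, 12)→(2, 6): d=(-6,-6) top-left  bias=+0
    (0,2)@(1, 5): e=[-6,42,0] → ·  [on edge]
    (1,2)@(3, 5): e=[2,22,12] → #
    (2,2)@(5, 5): e=[10,2,24] → #
    (3,2)@(7, 5): e=[18,-18,36] → ·
    (1,3)@(3, 7): e=[6,30,0] → #  [on edge]
    (3,3)@(7, 7): e=[22,-10,24] → ·
    (1,4)@(3, 9): e=[10,38,-12] → ·
    (2,4)@(5, 9): e=[18,18,0] → #  [on edge]
    (3,4)@(7, 9): e=[26,-2,12] → ·
    (2,5)@(5, 11): e=[22,26,-12] → ·
    (3,5)@(7, 11): e=[30,6,0] → #  [on edge]
    (4,5)@(9, 11): e=[38,-14,12] → ·
    (4,6)@(9, 13): e=[42,-6,0] → ·  [on edge]
  covered (6 px):
    · · · · ·
    · · · · ·
    · # # · ·
    · # # · ·
    · · # · ·
    · · · # ·
    · · · · ·
T2:
  2·area = 2
  edge (9, 12)→(6, 8): d=(-3,-4) top-left  bias=+0
  edge (6, 8)→(8, 10): d=(2,2) right/bottom  bias=-1
  edge (8, 10)→(9, 12): d=(1,2) right/bottom  bias=-1
    (0,1)@(1, 3): e=[-5,0,7] → ·  [on edge]
    (1,2)@(3, 5): e=[-3,0,5] → ·  [on edge]
    (2,3)@(5, 7): e=[-1,0,3] → ·  [on edge]
    (3,4)@(7, 9): e=[1,0,1] → ·  [on edge]
    (4,5)@(9, 11): e=[3,0,-1] → ·  [on edge]
  covered (0 px):
    · · · · ·
    · · · · ·
    · · · · ·
    · · · · ·
    · · · · ·
    · · · · ·
    · · · · ·

Z-buffer (winner per pixel, '.' = empty):
  . . . . .
  . . 0 . .
  . 1 1 0 .
  . 1 1 . .
  . . 1 . .
  . . . 1 .
  . . . . .

Result: -1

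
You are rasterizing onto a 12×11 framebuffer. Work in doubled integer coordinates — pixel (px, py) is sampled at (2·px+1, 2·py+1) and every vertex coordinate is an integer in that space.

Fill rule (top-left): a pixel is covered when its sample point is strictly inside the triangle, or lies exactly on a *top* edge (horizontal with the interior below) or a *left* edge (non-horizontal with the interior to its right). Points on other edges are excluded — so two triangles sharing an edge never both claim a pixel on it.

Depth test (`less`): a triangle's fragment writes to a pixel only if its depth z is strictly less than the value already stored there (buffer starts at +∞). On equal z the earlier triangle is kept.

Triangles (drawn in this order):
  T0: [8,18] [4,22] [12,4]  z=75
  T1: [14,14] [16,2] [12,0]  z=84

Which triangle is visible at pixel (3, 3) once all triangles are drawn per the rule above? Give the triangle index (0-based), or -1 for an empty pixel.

T0:
  2·area = 40
  edge (8, 18)→(4, 22): d=(-4,4) right/bottom  bias=-1
  edge (4, 22)→(12, 4): d=(8,-18) top-left  bias=+0
  edge (12, 4)→(8, 18): d=(-4,14) right/bottom  bias=-1
    (11,1)@(23, 3): e=[0,190,-150] → ·  [on edge]
    (10,2)@(21, 5): e=[0,170,-130] → ·  [on edge]
    (5,3)@(11, 7): e=[32,6,2] → #
    (6,3)@(13, 7): e=[24,42,-26] → ·
    (9,3)@(19, 7): e=[0,150,-110] → ·  [on edge]
    (5,4)@(11, 9): e=[24,22,-6] → ·
    (8,4)@(17, 9): e=[0,130,-90] → ·  [on edge]
    (4,5)@(9, 11): e=[24,2,14] → #
    (5,5)@(11, 11): e=[16,38,-14] → ·
    (7,5)@(15, 11): e=[0,110,-70] → ·  [on edge]
    (4,6)@(9, 13): e=[16,18,6] → #
    (5,6)@(11, 13): e=[8,54,-22] → ·
    (6,6)@(13, 13): e=[0,90,-50] → ·  [on edge]
    (5,7)@(11, 15): e=[0,70,-30] → ·  [on edge]
    (4,8)@(9, 17): e=[0,50,-10] → ·  [on edge]
    (3,9)@(7, 19): e=[0,30,10] → ·  [on edge]
    (2,10)@(5, 21): e=[0,10,30] → ·  [on edge]
  covered (4 px):
    · · · · · · · · · · · ·
    · · · · · · · · · · · ·
    · · · · · · · · · · · ·
    · · · · · # · · · · · ·
    · · · · · · · · · · · ·
    · · · · # · · · · · · ·
    · · · · # · · · · · · ·
    · · · · · · · · · · · ·
    · · · # · · · · · · · ·
    · · · · · · · · · · · ·
    · · · · · · · · · · · ·
T1:
  2·area = 52  (B↔C swapped to make it positive)
  edge (14, 14)→(12, 0): d=(-2,-14) top-left  bias=+0
  edge (12, 0)→(16, 2): d=(4,2) right/bottom  bias=-1
  edge (16, 2)→(14, 14): d=(-2,12) right/bottom  bias=-1
    (6,0)@(13, 1): e=[12,2,38] → #
    (7,0)@(15, 1): e=[40,-2,14] → ·
    (6,1)@(13, 3): e=[8,10,34] → #
    (7,1)@(15, 3): e=[36,6,10] → #
    (8,1)@(17, 3): e=[64,2,-14] → ·
    (6,2)@(13, 5): e=[4,18,30] → #
    (8,2)@(17, 5): e=[60,10,-18] → ·
    (6,3)@(13, 7): e=[0,26,26] → #  [on edge]
    (8,3)@(17, 7): e=[56,18,-22] → ·
    (6,4)@(13, 9): e=[-4,34,22] → ·
    (7,4)@(15, 9): e=[24,30,-2] → ·
    (7,10)@(15, 21): e=[0,78,-26] → ·  [on edge]
  covered (7 px):
    · · · · · · # · · · · ·
    · · · · · · # # · · · ·
    · · · · · · # # · · · ·
    · · · · · · # # · · · ·
    · · · · · · · · · · · ·
    · · · · · · · · · · · ·
    · · · · · · · · · · · ·
    · · · · · · · · · · · ·
    · · · · · · · · · · · ·
    · · · · · · · · · · · ·
    · · · · · · · · · · · ·

Z-buffer (winner per pixel, '.' = empty):
  . . . . . . 1 . . . . .
  . . . . . . 1 1 . . . .
  . . . . . . 1 1 . . . .
  . . . . . 0 1 1 . . . .
  . . . . . . . . . . . .
  . . . . 0 . . . . . . .
  . . . . 0 . . . . . . .
  . . . . . . . . . . . .
  . . . 0 . . . . . . . .
  . . . . . . . . . . . .
  . . . . . . . . . . . .

Result: -1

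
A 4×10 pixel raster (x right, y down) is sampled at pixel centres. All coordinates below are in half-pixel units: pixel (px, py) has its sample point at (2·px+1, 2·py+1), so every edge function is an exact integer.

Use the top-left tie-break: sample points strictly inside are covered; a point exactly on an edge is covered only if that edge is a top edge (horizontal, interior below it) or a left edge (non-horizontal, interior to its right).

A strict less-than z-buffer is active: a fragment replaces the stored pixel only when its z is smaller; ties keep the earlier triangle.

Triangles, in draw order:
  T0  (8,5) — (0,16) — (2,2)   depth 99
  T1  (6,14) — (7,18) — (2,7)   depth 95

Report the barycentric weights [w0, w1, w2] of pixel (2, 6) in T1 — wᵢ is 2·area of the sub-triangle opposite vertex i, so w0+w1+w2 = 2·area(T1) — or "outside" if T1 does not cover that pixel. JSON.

T0:
  2·area = 90
  edge (8, 5)→(0, 16): d=(-8,11) right/bottom  bias=-1
  edge (0, 16)→(2, 2): d=(2,-14) top-left  bias=+0
  edge (2, 2)→(8, 5): d=(6,3) right/bottom  bias=-1
    (1,1)@(3, 3): e=[71,16,3] → #
    (2,1)@(5, 3): e=[49,44,-3] → ·
    (1,2)@(3, 5): e=[55,20,15] → #
    (2,2)@(5, 5): e=[33,48,9] → #
    (3,2)@(7, 5): e=[11,76,3] → #
    (1,3)@(3, 7): e=[39,24,27] → #
    (3,3)@(7, 7): e=[-5,80,15] → ·
    (0,4)@(1, 9): e=[45,0,45] → #  [on edge]
    (3,4)@(7, 9): e=[-21,84,27] → ·
    (0,5)@(1, 11): e=[29,4,57] → #
    (2,5)@(5, 11): e=[-15,60,45] → ·
    (0,6)@(1, 13): e=[13,8,69] → #
  covered (12 px):
    · · · ·
    · # · ·
    · # # #
    · # # ·
    # # # ·
    # # · ·
    # · · ·
    · · · ·
    · · · ·
    · · · ·
T1:
  2·area = 9
  edge (6, 14)→(7, 18): d=(1,4) right/bottom  bias=-1
  edge (7, 18)→(2, 7): d=(-5,-11) top-left  bias=+0
  edge (2, 7)→(6, 14): d=(4,7) right/bottom  bias=-1
    (1,4)@(3, 9): e=[7,1,1] → #
    (2,4)@(5, 9): e=[-1,23,-13] → ·
    (1,5)@(3, 11): e=[9,-9,9] → ·
    (2,6)@(5, 13): e=[3,3,3] → #
    (3,6)@(7, 13): e=[-5,25,-11] → ·
    (2,7)@(5, 15): e=[5,-7,11] → ·
  covered (2 px):
    · · · ·
    · · · ·
    · · · ·
    · · · ·
    · # · ·
    · · · ·
    · · # ·
    · · · ·
    · · · ·
    · · · ·

Final: [3,3,3]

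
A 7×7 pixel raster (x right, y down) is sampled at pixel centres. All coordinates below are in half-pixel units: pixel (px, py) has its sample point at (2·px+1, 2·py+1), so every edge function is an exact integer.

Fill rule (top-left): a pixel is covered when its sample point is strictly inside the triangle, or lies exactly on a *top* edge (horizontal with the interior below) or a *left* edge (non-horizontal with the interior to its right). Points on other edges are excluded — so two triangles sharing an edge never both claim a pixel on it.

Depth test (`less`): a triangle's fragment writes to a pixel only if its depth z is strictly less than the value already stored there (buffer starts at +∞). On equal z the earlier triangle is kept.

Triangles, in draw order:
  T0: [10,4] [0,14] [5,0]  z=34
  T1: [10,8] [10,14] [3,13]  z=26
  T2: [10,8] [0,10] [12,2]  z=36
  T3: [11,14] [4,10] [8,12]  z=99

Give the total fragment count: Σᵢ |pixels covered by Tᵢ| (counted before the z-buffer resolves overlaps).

T0:
  2·area = 90
  edge (10, 4)→(0, 14): d=(-10,10) right/bottom  bias=-1
  edge (0, 14)→(5, 0): d=(5,-14) top-left  bias=+0
  edge (5, 0)→(10, 4): d=(5,4) right/bottom  bias=-1
    (2,0)@(5, 1): e=[80,5,5] → █
    (3,0)@(7, 1): e=[60,33,-3] → ·
    (6,0)@(13, 1): e=[0,117,-27] → ·  [on edge]
    (2,1)@(5, 3): e=[60,15,15] → █
    (3,1)@(7, 3): e=[40,43,7] → █
    (4,1)@(9, 3): e=[20,71,-1] → ·
    (5,1)@(11, 3): e=[0,99,-9] → ·  [on edge]
    (2,2)@(5, 5): e=[40,25,25] → █
    (4,2)@(9, 5): e=[0,81,9] → ·  [on edge]
    (1,3)@(3, 7): e=[40,7,43] → █
    (3,3)@(7, 7): e=[0,63,27] → ·  [on edge]
    (1,4)@(3, 9): e=[20,17,53] → █
    (2,4)@(5, 9): e=[0,45,45] → ·  [on edge]
    (1,5)@(3, 11): e=[0,27,63] → ·  [on edge]
    (0,6)@(1, 13): e=[0,9,81] → ·  [on edge]
  covered (8 px):
    · · █ · · · ·
    · · █ █ · · ·
    · · █ █ · · ·
    · █ █ · · · ·
    · █ · · · · ·
    · · · · · · ·
    · · · · · · ·
T1:
  2·area = 42
  edge (10, 8)→(10, 14): d=(0,6) right/bottom  bias=-1
  edge (10, 14)→(3, 13): d=(-7,-1) top-left  bias=+0
  edge (3, 13)→(10, 8): d=(7,-5) top-left  bias=+0
    (4,4)@(9, 9): e=[6,34,2] → █
    (5,4)@(11, 9): e=[-6,36,12] → ·
    (3,5)@(7, 11): e=[18,18,6] → █
    (5,5)@(11, 11): e=[-6,22,26] → ·
    (1,6)@(3, 13): e=[42,0,0] → █  [on edge]
    (2,6)@(5, 13): e=[30,2,10] → █
    (5,6)@(11, 13): e=[-6,8,40] → ·
  covered (7 px):
    · · · · · · ·
    · · · · · · ·
    · · · · · · ·
    · · · · · · ·
    · · · · █ · ·
    · · · █ █ · ·
    · █ █ █ █ · ·
T2:
  2·area = 56
  edge (10, 8)→(0, 10): d=(-10,2) right/bottom  bias=-1
  edge (0, 10)→(12, 2): d=(12,-8) top-left  bias=+0
  edge (12, 2)→(10, 8): d=(-2,6) right/bottom  bias=-1
    (5,1)@(11, 3): e=[48,4,4] → █
    (6,1)@(13, 3): e=[44,20,-8] → ·
    (4,2)@(9, 5): e=[32,12,12] → █
    (5,2)@(11, 5): e=[28,28,0] → ·  [on edge]
    (2,3)@(5, 7): e=[20,4,32] → █
    (3,3)@(7, 7): e=[16,20,20] → █
    (5,3)@(11, 7): e=[8,52,-4] → ·
    (1,4)@(3, 9): e=[4,12,40] → █
    (2,4)@(5, 9): e=[0,28,28] → ·  [on edge]
    (3,4)@(7, 9): e=[-4,44,16] → ·
    (4,4)@(9, 9): e=[-8,60,4] → ·
    (1,5)@(3, 11): e=[-16,36,36] → ·
    (4,5)@(9, 11): e=[-28,84,0] → ·  [on edge]
  covered (6 px):
    · · · · · · ·
    · · · · · █ ·
    · · · · █ · ·
    · · █ █ █ · ·
    · █ · · · · ·
    · · · · · · ·
    · · · · · · ·
T3:
  2·area = 2
  edge (11, 14)→(4, 10): d=(-7,-4) top-left  bias=+0
  edge (4, 10)→(8, 12): d=(4,2) right/bottom  bias=-1
  edge (8, 12)→(11, 14): d=(3,2) right/bottom  bias=-1
  covered (0 px):
    · · · · · · ·
    · · · · · · ·
    · · · · · · ·
    · · · · · · ·
    · · · · · · ·
    · · · · · · ·
    · · · · · · ·

Result: 21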